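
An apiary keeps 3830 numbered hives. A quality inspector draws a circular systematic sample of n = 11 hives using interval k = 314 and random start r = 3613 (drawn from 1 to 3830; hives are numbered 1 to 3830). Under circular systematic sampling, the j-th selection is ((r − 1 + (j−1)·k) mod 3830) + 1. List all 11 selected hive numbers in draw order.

3613, 97, 411, 725, 1039, 1353, 1667, 1981, 2295, 2609, 2923

Selection 1: 3613
Selection 2: 3613 + 314 = 3927 → 3927 − 3830 = 97
Selection 3: 97 + 314 = 411
Selection 4: 411 + 314 = 725
Selection 5: 725 + 314 = 1039
Selection 6: 1039 + 314 = 1353
Selection 7: 1353 + 314 = 1667
Selection 8: 1667 + 314 = 1981
Selection 9: 1981 + 314 = 2295
Selection 10: 2295 + 314 = 2609
Selection 11: 2609 + 314 = 2923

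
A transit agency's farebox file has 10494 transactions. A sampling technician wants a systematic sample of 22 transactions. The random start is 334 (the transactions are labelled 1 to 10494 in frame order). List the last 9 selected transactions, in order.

6535, 7012, 7489, 7966, 8443, 8920, 9397, 9874, 10351

k = N/n = 10494/22 = 477
14th selection = 334 + 13×477 = 6535
15th: 6535 + 477 = 7012
16th: 7012 + 477 = 7489
17th: 7489 + 477 = 7966
18th: 7966 + 477 = 8443
19th: 8443 + 477 = 8920
20th: 8920 + 477 = 9397
21st: 9397 + 477 = 9874
22nd: 9874 + 477 = 10351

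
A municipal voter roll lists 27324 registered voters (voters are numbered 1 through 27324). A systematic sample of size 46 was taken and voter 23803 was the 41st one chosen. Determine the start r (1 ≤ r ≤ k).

43

k = 27324/46 = 594
r = 23803 − (41−1)×594 = 23803 − 23760 = 43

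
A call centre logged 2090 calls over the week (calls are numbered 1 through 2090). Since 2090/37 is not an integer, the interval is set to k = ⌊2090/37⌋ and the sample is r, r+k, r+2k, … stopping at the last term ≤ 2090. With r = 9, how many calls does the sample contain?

38

k = ⌊2090/37⌋ = 56
Achieved size = ⌊(2090 − 9)/56⌋ + 1 = ⌊2081/56⌋ + 1 = 37 + 1 = 38
(last selection: 9 + 37×56 = 2081 ≤ 2090; next would be 2137 > 2090)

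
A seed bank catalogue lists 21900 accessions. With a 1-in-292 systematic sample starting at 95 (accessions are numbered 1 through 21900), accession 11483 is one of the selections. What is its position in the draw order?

k = 292
position = (11483 − 95)/292 + 1 = 11388/292 + 1 = 39 + 1 = 40

40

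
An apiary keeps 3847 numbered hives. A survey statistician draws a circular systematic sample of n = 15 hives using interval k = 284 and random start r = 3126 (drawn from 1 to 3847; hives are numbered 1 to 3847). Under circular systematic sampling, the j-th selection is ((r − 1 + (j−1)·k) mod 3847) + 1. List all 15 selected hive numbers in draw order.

3126, 3410, 3694, 131, 415, 699, 983, 1267, 1551, 1835, 2119, 2403, 2687, 2971, 3255

Selection 1: 3126
Selection 2: 3126 + 284 = 3410
Selection 3: 3410 + 284 = 3694
Selection 4: 3694 + 284 = 3978 → 3978 − 3847 = 131
Selection 5: 131 + 284 = 415
Selection 6: 415 + 284 = 699
Selection 7: 699 + 284 = 983
Selection 8: 983 + 284 = 1267
Selection 9: 1267 + 284 = 1551
Selection 10: 1551 + 284 = 1835
Selection 11: 1835 + 284 = 2119
Selection 12: 2119 + 284 = 2403
Selection 13: 2403 + 284 = 2687
Selection 14: 2687 + 284 = 2971
Selection 15: 2971 + 284 = 3255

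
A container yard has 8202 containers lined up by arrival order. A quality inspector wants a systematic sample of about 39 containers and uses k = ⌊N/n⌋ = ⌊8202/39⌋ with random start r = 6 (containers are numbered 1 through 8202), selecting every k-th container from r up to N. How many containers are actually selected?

40

k = ⌊8202/39⌋ = 210
Achieved size = ⌊(8202 − 6)/210⌋ + 1 = ⌊8196/210⌋ + 1 = 39 + 1 = 40
(last selection: 6 + 39×210 = 8196 ≤ 8202; next would be 8406 > 8202)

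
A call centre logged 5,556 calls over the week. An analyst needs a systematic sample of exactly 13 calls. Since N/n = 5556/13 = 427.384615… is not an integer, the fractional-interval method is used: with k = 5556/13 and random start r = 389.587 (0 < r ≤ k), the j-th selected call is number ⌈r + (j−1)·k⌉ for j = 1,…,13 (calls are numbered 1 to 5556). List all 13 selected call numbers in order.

390, 817, 1245, 1672, 2100, 2527, 2954, 3382, 3809, 4237, 4664, 5091, 5519

j=1: r + 0k = 389.587 → ⌈·⌉ = 390
j=2: r + 1k = 816.971615… → ⌈·⌉ = 817
j=3: r + 2k = 1244.356230… → ⌈·⌉ = 1245
j=4: r + 3k = 1671.740846… → ⌈·⌉ = 1672
j=5: r + 4k = 2099.125461… → ⌈·⌉ = 2100
j=6: r + 5k = 2526.510076… → ⌈·⌉ = 2527
j=7: r + 6k = 2953.894692… → ⌈·⌉ = 2954
j=8: r + 7k = 3381.279307… → ⌈·⌉ = 3382
j=9: r + 8k = 3808.663923… → ⌈·⌉ = 3809
j=10: r + 9k = 4236.048538… → ⌈·⌉ = 4237
j=11: r + 10k = 4663.433153… → ⌈·⌉ = 4664
j=12: r + 11k = 5090.817769… → ⌈·⌉ = 5091
j=13: r + 12k = 5518.202384… → ⌈·⌉ = 5519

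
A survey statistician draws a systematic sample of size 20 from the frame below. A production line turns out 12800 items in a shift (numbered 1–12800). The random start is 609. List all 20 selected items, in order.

609, 1249, 1889, 2529, 3169, 3809, 4449, 5089, 5729, 6369, 7009, 7649, 8289, 8929, 9569, 10209, 10849, 11489, 12129, 12769

k = N/n = 12800/20 = 640
item 1: 609
item 2: 609 + 640 = 1249
item 3: 1249 + 640 = 1889
item 4: 1889 + 640 = 2529
item 5: 2529 + 640 = 3169
item 6: 3169 + 640 = 3809
item 7: 3809 + 640 = 4449
item 8: 4449 + 640 = 5089
item 9: 5089 + 640 = 5729
item 10: 5729 + 640 = 6369
item 11: 6369 + 640 = 7009
item 12: 7009 + 640 = 7649
item 13: 7649 + 640 = 8289
item 14: 8289 + 640 = 8929
item 15: 8929 + 640 = 9569
item 16: 9569 + 640 = 10209
item 17: 10209 + 640 = 10849
item 18: 10849 + 640 = 11489
item 19: 11489 + 640 = 12129
item 20: 12129 + 640 = 12769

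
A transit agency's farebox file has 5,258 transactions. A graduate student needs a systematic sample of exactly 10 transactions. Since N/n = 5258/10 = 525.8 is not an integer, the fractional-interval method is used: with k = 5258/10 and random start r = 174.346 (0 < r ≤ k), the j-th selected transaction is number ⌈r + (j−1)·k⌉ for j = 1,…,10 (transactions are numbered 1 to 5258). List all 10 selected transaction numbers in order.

175, 701, 1226, 1752, 2278, 2804, 3330, 3855, 4381, 4907

j=1: r + 0k = 174.346 → ⌈·⌉ = 175
j=2: r + 1k = 700.146 → ⌈·⌉ = 701
j=3: r + 2k = 1225.946 → ⌈·⌉ = 1226
j=4: r + 3k = 1751.746 → ⌈·⌉ = 1752
j=5: r + 4k = 2277.546 → ⌈·⌉ = 2278
j=6: r + 5k = 2803.346 → ⌈·⌉ = 2804
j=7: r + 6k = 3329.146 → ⌈·⌉ = 3330
j=8: r + 7k = 3854.946 → ⌈·⌉ = 3855
j=9: r + 8k = 4380.746 → ⌈·⌉ = 4381
j=10: r + 9k = 4906.546 → ⌈·⌉ = 4907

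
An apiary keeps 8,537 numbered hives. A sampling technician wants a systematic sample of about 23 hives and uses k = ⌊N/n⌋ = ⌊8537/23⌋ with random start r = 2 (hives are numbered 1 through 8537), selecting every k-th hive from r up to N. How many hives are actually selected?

k = ⌊8537/23⌋ = 371
Achieved size = ⌊(8537 − 2)/371⌋ + 1 = ⌊8535/371⌋ + 1 = 23 + 1 = 24
(last selection: 2 + 23×371 = 8535 ≤ 8537; next would be 8906 > 8537)

24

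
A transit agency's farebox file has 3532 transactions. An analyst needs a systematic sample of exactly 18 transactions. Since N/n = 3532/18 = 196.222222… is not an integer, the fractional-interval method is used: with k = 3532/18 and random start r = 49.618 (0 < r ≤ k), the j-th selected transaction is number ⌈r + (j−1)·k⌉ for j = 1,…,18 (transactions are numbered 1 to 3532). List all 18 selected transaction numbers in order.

50, 246, 443, 639, 835, 1031, 1227, 1424, 1620, 1816, 2012, 2209, 2405, 2601, 2797, 2993, 3190, 3386

j=1: r + 0k = 49.618 → ⌈·⌉ = 50
j=2: r + 1k = 245.840222… → ⌈·⌉ = 246
j=3: r + 2k = 442.062444… → ⌈·⌉ = 443
j=4: r + 3k = 638.284666… → ⌈·⌉ = 639
j=5: r + 4k = 834.506888… → ⌈·⌉ = 835
j=6: r + 5k = 1030.729111… → ⌈·⌉ = 1031
j=7: r + 6k = 1226.951333… → ⌈·⌉ = 1227
j=8: r + 7k = 1423.173555… → ⌈·⌉ = 1424
j=9: r + 8k = 1619.395777… → ⌈·⌉ = 1620
j=10: r + 9k = 1815.618 → ⌈·⌉ = 1816
j=11: r + 10k = 2011.840222… → ⌈·⌉ = 2012
j=12: r + 11k = 2208.062444… → ⌈·⌉ = 2209
j=13: r + 12k = 2404.284666… → ⌈·⌉ = 2405
j=14: r + 13k = 2600.506888… → ⌈·⌉ = 2601
j=15: r + 14k = 2796.729111… → ⌈·⌉ = 2797
j=16: r + 15k = 2992.951333… → ⌈·⌉ = 2993
j=17: r + 16k = 3189.173555… → ⌈·⌉ = 3190
j=18: r + 17k = 3385.395777… → ⌈·⌉ = 3386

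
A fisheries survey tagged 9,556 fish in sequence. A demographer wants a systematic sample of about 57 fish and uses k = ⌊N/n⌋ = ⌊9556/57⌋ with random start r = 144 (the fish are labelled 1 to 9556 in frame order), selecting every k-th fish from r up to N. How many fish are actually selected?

k = ⌊9556/57⌋ = 167
Achieved size = ⌊(9556 − 144)/167⌋ + 1 = ⌊9412/167⌋ + 1 = 56 + 1 = 57
(last selection: 144 + 56×167 = 9496 ≤ 9556; next would be 9663 > 9556)

57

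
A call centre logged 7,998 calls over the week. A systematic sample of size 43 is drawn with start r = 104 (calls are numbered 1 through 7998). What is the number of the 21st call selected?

k = 7998/43 = 186
21st selection = r + (21−1)·k = 104 + 20×186 = 104 + 3720 = 3824

3824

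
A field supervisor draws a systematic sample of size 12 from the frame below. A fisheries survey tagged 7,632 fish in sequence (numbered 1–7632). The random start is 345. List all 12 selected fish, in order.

345, 981, 1617, 2253, 2889, 3525, 4161, 4797, 5433, 6069, 6705, 7341

k = N/n = 7632/12 = 636
fish 1: 345
fish 2: 345 + 636 = 981
fish 3: 981 + 636 = 1617
fish 4: 1617 + 636 = 2253
fish 5: 2253 + 636 = 2889
fish 6: 2889 + 636 = 3525
fish 7: 3525 + 636 = 4161
fish 8: 4161 + 636 = 4797
fish 9: 4797 + 636 = 5433
fish 10: 5433 + 636 = 6069
fish 11: 6069 + 636 = 6705
fish 12: 6705 + 636 = 7341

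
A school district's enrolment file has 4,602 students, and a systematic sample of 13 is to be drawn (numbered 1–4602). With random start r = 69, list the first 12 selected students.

69, 423, 777, 1131, 1485, 1839, 2193, 2547, 2901, 3255, 3609, 3963

k = N/n = 4602/13 = 354
student 1: 69
student 2: 69 + 354 = 423
student 3: 423 + 354 = 777
student 4: 777 + 354 = 1131
student 5: 1131 + 354 = 1485
student 6: 1485 + 354 = 1839
student 7: 1839 + 354 = 2193
student 8: 2193 + 354 = 2547
student 9: 2547 + 354 = 2901
student 10: 2901 + 354 = 3255
student 11: 3255 + 354 = 3609
student 12: 3609 + 354 = 3963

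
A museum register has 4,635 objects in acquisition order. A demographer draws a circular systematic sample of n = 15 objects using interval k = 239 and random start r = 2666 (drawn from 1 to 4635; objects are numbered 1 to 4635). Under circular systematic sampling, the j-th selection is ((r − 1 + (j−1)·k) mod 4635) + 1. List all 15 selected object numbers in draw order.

2666, 2905, 3144, 3383, 3622, 3861, 4100, 4339, 4578, 182, 421, 660, 899, 1138, 1377

Selection 1: 2666
Selection 2: 2666 + 239 = 2905
Selection 3: 2905 + 239 = 3144
Selection 4: 3144 + 239 = 3383
Selection 5: 3383 + 239 = 3622
Selection 6: 3622 + 239 = 3861
Selection 7: 3861 + 239 = 4100
Selection 8: 4100 + 239 = 4339
Selection 9: 4339 + 239 = 4578
Selection 10: 4578 + 239 = 4817 → 4817 − 4635 = 182
Selection 11: 182 + 239 = 421
Selection 12: 421 + 239 = 660
Selection 13: 660 + 239 = 899
Selection 14: 899 + 239 = 1138
Selection 15: 1138 + 239 = 1377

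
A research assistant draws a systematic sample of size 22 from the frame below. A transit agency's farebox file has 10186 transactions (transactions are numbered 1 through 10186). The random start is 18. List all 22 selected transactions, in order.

18, 481, 944, 1407, 1870, 2333, 2796, 3259, 3722, 4185, 4648, 5111, 5574, 6037, 6500, 6963, 7426, 7889, 8352, 8815, 9278, 9741

k = N/n = 10186/22 = 463
transaction 1: 18
transaction 2: 18 + 463 = 481
transaction 3: 481 + 463 = 944
transaction 4: 944 + 463 = 1407
transaction 5: 1407 + 463 = 1870
transaction 6: 1870 + 463 = 2333
transaction 7: 2333 + 463 = 2796
transaction 8: 2796 + 463 = 3259
transaction 9: 3259 + 463 = 3722
transaction 10: 3722 + 463 = 4185
transaction 11: 4185 + 463 = 4648
transaction 12: 4648 + 463 = 5111
transaction 13: 5111 + 463 = 5574
transaction 14: 5574 + 463 = 6037
transaction 15: 6037 + 463 = 6500
transaction 16: 6500 + 463 = 6963
transaction 17: 6963 + 463 = 7426
transaction 18: 7426 + 463 = 7889
transaction 19: 7889 + 463 = 8352
transaction 20: 8352 + 463 = 8815
transaction 21: 8815 + 463 = 9278
transaction 22: 9278 + 463 = 9741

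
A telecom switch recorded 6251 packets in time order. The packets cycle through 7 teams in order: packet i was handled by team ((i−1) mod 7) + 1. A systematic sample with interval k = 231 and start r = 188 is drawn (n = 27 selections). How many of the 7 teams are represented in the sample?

Consecutive selections differ by k = 231, so their team numbers differ by 231 mod 7 = 0.
gcd(231, 7) = 7, so the sample visits 7/7 = 1 distinct residues mod 7.
Start 188 is team 6; the teams hit are 6.

1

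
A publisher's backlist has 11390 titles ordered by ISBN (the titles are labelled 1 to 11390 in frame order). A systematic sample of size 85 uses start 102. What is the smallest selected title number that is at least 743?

k = 11390/85 = 134
Steps past start: ⌈(743 − 102)/134⌉ = ⌈641/134⌉ = 5
Selected title: 102 + 5×134 = 772

772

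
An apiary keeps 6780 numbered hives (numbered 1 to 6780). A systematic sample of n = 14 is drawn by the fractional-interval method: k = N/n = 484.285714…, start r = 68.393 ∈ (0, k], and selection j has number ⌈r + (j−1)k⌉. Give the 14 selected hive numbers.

69, 553, 1037, 1522, 2006, 2490, 2975, 3459, 3943, 4427, 4912, 5396, 5880, 6365

j=1: r + 0k = 68.393 → ⌈·⌉ = 69
j=2: r + 1k = 552.678714… → ⌈·⌉ = 553
j=3: r + 2k = 1036.964428… → ⌈·⌉ = 1037
j=4: r + 3k = 1521.250142… → ⌈·⌉ = 1522
j=5: r + 4k = 2005.535857… → ⌈·⌉ = 2006
j=6: r + 5k = 2489.821571… → ⌈·⌉ = 2490
j=7: r + 6k = 2974.107285… → ⌈·⌉ = 2975
j=8: r + 7k = 3458.393 → ⌈·⌉ = 3459
j=9: r + 8k = 3942.678714… → ⌈·⌉ = 3943
j=10: r + 9k = 4426.964428… → ⌈·⌉ = 4427
j=11: r + 10k = 4911.250142… → ⌈·⌉ = 4912
j=12: r + 11k = 5395.535857… → ⌈·⌉ = 5396
j=13: r + 12k = 5879.821571… → ⌈·⌉ = 5880
j=14: r + 13k = 6364.107285… → ⌈·⌉ = 6365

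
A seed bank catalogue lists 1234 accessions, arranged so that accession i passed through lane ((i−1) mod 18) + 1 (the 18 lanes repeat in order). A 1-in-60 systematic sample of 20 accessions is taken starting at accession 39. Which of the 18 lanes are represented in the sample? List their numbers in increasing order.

Consecutive selections differ by k = 60, so their lane numbers differ by 60 mod 18 = 6.
gcd(60, 18) = 6, so the sample visits 18/6 = 3 distinct residues mod 18.
Start 39 is lane 3; the lanes hit are 3, 9, 15.

3, 9, 15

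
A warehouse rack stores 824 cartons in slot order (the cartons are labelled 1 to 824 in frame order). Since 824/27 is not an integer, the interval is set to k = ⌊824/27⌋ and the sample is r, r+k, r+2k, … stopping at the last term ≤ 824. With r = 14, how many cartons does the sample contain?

28

k = ⌊824/27⌋ = 30
Achieved size = ⌊(824 − 14)/30⌋ + 1 = ⌊810/30⌋ + 1 = 27 + 1 = 28
(last selection: 14 + 27×30 = 824 ≤ 824; next would be 854 > 824)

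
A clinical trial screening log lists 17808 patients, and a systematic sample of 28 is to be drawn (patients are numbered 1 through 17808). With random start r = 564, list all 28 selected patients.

k = N/n = 17808/28 = 636
patient 1: 564
patient 2: 564 + 636 = 1200
patient 3: 1200 + 636 = 1836
patient 4: 1836 + 636 = 2472
patient 5: 2472 + 636 = 3108
patient 6: 3108 + 636 = 3744
patient 7: 3744 + 636 = 4380
patient 8: 4380 + 636 = 5016
patient 9: 5016 + 636 = 5652
patient 10: 5652 + 636 = 6288
patient 11: 6288 + 636 = 6924
patient 12: 6924 + 636 = 7560
patient 13: 7560 + 636 = 8196
patient 14: 8196 + 636 = 8832
patient 15: 8832 + 636 = 9468
patient 16: 9468 + 636 = 10104
patient 17: 10104 + 636 = 10740
patient 18: 10740 + 636 = 11376
patient 19: 11376 + 636 = 12012
patient 20: 12012 + 636 = 12648
patient 21: 12648 + 636 = 13284
patient 22: 13284 + 636 = 13920
patient 23: 13920 + 636 = 14556
patient 24: 14556 + 636 = 15192
patient 25: 15192 + 636 = 15828
patient 26: 15828 + 636 = 16464
patient 27: 16464 + 636 = 17100
patient 28: 17100 + 636 = 17736

564, 1200, 1836, 2472, 3108, 3744, 4380, 5016, 5652, 6288, 6924, 7560, 8196, 8832, 9468, 10104, 10740, 11376, 12012, 12648, 13284, 13920, 14556, 15192, 15828, 16464, 17100, 17736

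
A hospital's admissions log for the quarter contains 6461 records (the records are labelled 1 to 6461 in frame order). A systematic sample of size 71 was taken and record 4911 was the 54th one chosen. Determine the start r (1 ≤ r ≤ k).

k = 6461/71 = 91
r = 4911 − (54−1)×91 = 4911 − 4823 = 88

88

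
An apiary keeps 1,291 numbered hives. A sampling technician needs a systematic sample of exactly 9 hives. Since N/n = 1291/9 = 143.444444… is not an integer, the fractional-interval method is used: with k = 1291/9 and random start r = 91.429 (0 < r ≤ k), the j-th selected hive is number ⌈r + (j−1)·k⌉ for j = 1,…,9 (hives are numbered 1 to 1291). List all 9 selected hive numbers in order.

92, 235, 379, 522, 666, 809, 953, 1096, 1239

j=1: r + 0k = 91.429 → ⌈·⌉ = 92
j=2: r + 1k = 234.873444… → ⌈·⌉ = 235
j=3: r + 2k = 378.317888… → ⌈·⌉ = 379
j=4: r + 3k = 521.762333… → ⌈·⌉ = 522
j=5: r + 4k = 665.206777… → ⌈·⌉ = 666
j=6: r + 5k = 808.651222… → ⌈·⌉ = 809
j=7: r + 6k = 952.095666… → ⌈·⌉ = 953
j=8: r + 7k = 1095.540111… → ⌈·⌉ = 1096
j=9: r + 8k = 1238.984555… → ⌈·⌉ = 1239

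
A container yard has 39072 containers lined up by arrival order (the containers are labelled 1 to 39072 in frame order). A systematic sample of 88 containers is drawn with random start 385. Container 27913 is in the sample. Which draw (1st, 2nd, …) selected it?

63

k = 39072/88 = 444
position = (27913 − 385)/444 + 1 = 27528/444 + 1 = 62 + 1 = 63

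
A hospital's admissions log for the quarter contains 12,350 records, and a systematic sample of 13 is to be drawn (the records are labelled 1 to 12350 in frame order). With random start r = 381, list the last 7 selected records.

k = N/n = 12350/13 = 950
7th selection = 381 + 6×950 = 6081
8th: 6081 + 950 = 7031
9th: 7031 + 950 = 7981
10th: 7981 + 950 = 8931
11th: 8931 + 950 = 9881
12th: 9881 + 950 = 10831
13th: 10831 + 950 = 11781

6081, 7031, 7981, 8931, 9881, 10831, 11781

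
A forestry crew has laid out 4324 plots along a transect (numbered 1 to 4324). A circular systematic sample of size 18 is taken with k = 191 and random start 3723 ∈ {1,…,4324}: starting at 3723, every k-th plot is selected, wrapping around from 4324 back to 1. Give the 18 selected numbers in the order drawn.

3723, 3914, 4105, 4296, 163, 354, 545, 736, 927, 1118, 1309, 1500, 1691, 1882, 2073, 2264, 2455, 2646

Selection 1: 3723
Selection 2: 3723 + 191 = 3914
Selection 3: 3914 + 191 = 4105
Selection 4: 4105 + 191 = 4296
Selection 5: 4296 + 191 = 4487 → 4487 − 4324 = 163
Selection 6: 163 + 191 = 354
Selection 7: 354 + 191 = 545
Selection 8: 545 + 191 = 736
Selection 9: 736 + 191 = 927
Selection 10: 927 + 191 = 1118
Selection 11: 1118 + 191 = 1309
Selection 12: 1309 + 191 = 1500
Selection 13: 1500 + 191 = 1691
Selection 14: 1691 + 191 = 1882
Selection 15: 1882 + 191 = 2073
Selection 16: 2073 + 191 = 2264
Selection 17: 2264 + 191 = 2455
Selection 18: 2455 + 191 = 2646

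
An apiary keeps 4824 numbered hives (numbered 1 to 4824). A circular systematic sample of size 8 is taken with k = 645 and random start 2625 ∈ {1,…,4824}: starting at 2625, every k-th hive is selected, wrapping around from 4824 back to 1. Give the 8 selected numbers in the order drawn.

Selection 1: 2625
Selection 2: 2625 + 645 = 3270
Selection 3: 3270 + 645 = 3915
Selection 4: 3915 + 645 = 4560
Selection 5: 4560 + 645 = 5205 → 5205 − 4824 = 381
Selection 6: 381 + 645 = 1026
Selection 7: 1026 + 645 = 1671
Selection 8: 1671 + 645 = 2316

2625, 3270, 3915, 4560, 381, 1026, 1671, 2316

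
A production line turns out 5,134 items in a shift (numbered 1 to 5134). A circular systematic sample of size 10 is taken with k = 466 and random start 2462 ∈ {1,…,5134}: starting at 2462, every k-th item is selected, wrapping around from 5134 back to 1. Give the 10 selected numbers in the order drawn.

Selection 1: 2462
Selection 2: 2462 + 466 = 2928
Selection 3: 2928 + 466 = 3394
Selection 4: 3394 + 466 = 3860
Selection 5: 3860 + 466 = 4326
Selection 6: 4326 + 466 = 4792
Selection 7: 4792 + 466 = 5258 → 5258 − 5134 = 124
Selection 8: 124 + 466 = 590
Selection 9: 590 + 466 = 1056
Selection 10: 1056 + 466 = 1522

2462, 2928, 3394, 3860, 4326, 4792, 124, 590, 1056, 1522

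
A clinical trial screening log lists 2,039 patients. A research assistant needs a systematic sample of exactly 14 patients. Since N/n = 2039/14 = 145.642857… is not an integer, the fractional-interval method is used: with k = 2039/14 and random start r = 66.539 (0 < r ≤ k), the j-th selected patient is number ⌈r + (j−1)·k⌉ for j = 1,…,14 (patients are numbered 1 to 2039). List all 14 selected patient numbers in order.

j=1: r + 0k = 66.539 → ⌈·⌉ = 67
j=2: r + 1k = 212.181857… → ⌈·⌉ = 213
j=3: r + 2k = 357.824714… → ⌈·⌉ = 358
j=4: r + 3k = 503.467571… → ⌈·⌉ = 504
j=5: r + 4k = 649.110428… → ⌈·⌉ = 650
j=6: r + 5k = 794.753285… → ⌈·⌉ = 795
j=7: r + 6k = 940.396142… → ⌈·⌉ = 941
j=8: r + 7k = 1086.039 → ⌈·⌉ = 1087
j=9: r + 8k = 1231.681857… → ⌈·⌉ = 1232
j=10: r + 9k = 1377.324714… → ⌈·⌉ = 1378
j=11: r + 10k = 1522.967571… → ⌈·⌉ = 1523
j=12: r + 11k = 1668.610428… → ⌈·⌉ = 1669
j=13: r + 12k = 1814.253285… → ⌈·⌉ = 1815
j=14: r + 13k = 1959.896142… → ⌈·⌉ = 1960

67, 213, 358, 504, 650, 795, 941, 1087, 1232, 1378, 1523, 1669, 1815, 1960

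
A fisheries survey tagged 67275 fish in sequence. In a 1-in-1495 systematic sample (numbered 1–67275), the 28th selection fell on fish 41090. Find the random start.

725

k = 1495
r = 41090 − (28−1)×1495 = 41090 − 40365 = 725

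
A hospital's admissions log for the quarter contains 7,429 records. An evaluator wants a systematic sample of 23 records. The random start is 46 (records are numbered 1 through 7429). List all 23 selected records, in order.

k = N/n = 7429/23 = 323
record 1: 46
record 2: 46 + 323 = 369
record 3: 369 + 323 = 692
record 4: 692 + 323 = 1015
record 5: 1015 + 323 = 1338
record 6: 1338 + 323 = 1661
record 7: 1661 + 323 = 1984
record 8: 1984 + 323 = 2307
record 9: 2307 + 323 = 2630
record 10: 2630 + 323 = 2953
record 11: 2953 + 323 = 3276
record 12: 3276 + 323 = 3599
record 13: 3599 + 323 = 3922
record 14: 3922 + 323 = 4245
record 15: 4245 + 323 = 4568
record 16: 4568 + 323 = 4891
record 17: 4891 + 323 = 5214
record 18: 5214 + 323 = 5537
record 19: 5537 + 323 = 5860
record 20: 5860 + 323 = 6183
record 21: 6183 + 323 = 6506
record 22: 6506 + 323 = 6829
record 23: 6829 + 323 = 7152

46, 369, 692, 1015, 1338, 1661, 1984, 2307, 2630, 2953, 3276, 3599, 3922, 4245, 4568, 4891, 5214, 5537, 5860, 6183, 6506, 6829, 7152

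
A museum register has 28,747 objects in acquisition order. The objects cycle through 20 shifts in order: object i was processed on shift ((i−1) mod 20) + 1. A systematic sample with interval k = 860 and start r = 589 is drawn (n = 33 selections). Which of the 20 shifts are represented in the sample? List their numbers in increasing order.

9

Consecutive selections differ by k = 860, so their shift numbers differ by 860 mod 20 = 0.
gcd(860, 20) = 20, so the sample visits 20/20 = 1 distinct residues mod 20.
Start 589 is shift 9; the shifts hit are 9.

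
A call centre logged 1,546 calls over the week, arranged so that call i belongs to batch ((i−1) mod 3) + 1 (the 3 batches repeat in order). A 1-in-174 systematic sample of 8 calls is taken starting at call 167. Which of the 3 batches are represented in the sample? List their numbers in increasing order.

Consecutive selections differ by k = 174, so their batch numbers differ by 174 mod 3 = 0.
gcd(174, 3) = 3, so the sample visits 3/3 = 1 distinct residues mod 3.
Start 167 is batch 2; the batches hit are 2.

2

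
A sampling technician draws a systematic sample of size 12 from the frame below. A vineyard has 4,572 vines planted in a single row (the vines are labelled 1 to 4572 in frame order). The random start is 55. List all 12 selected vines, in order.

55, 436, 817, 1198, 1579, 1960, 2341, 2722, 3103, 3484, 3865, 4246

k = N/n = 4572/12 = 381
vine 1: 55
vine 2: 55 + 381 = 436
vine 3: 436 + 381 = 817
vine 4: 817 + 381 = 1198
vine 5: 1198 + 381 = 1579
vine 6: 1579 + 381 = 1960
vine 7: 1960 + 381 = 2341
vine 8: 2341 + 381 = 2722
vine 9: 2722 + 381 = 3103
vine 10: 3103 + 381 = 3484
vine 11: 3484 + 381 = 3865
vine 12: 3865 + 381 = 4246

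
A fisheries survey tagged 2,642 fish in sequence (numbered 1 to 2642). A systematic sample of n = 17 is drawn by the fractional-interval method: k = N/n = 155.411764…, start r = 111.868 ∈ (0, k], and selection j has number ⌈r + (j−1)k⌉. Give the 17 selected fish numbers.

j=1: r + 0k = 111.868 → ⌈·⌉ = 112
j=2: r + 1k = 267.279764… → ⌈·⌉ = 268
j=3: r + 2k = 422.691529… → ⌈·⌉ = 423
j=4: r + 3k = 578.103294… → ⌈·⌉ = 579
j=5: r + 4k = 733.515058… → ⌈·⌉ = 734
j=6: r + 5k = 888.926823… → ⌈·⌉ = 889
j=7: r + 6k = 1044.338588… → ⌈·⌉ = 1045
j=8: r + 7k = 1199.750352… → ⌈·⌉ = 1200
j=9: r + 8k = 1355.162117… → ⌈·⌉ = 1356
j=10: r + 9k = 1510.573882… → ⌈·⌉ = 1511
j=11: r + 10k = 1665.985647… → ⌈·⌉ = 1666
j=12: r + 11k = 1821.397411… → ⌈·⌉ = 1822
j=13: r + 12k = 1976.809176… → ⌈·⌉ = 1977
j=14: r + 13k = 2132.220941… → ⌈·⌉ = 2133
j=15: r + 14k = 2287.632705… → ⌈·⌉ = 2288
j=16: r + 15k = 2443.044470… → ⌈·⌉ = 2444
j=17: r + 16k = 2598.456235… → ⌈·⌉ = 2599

112, 268, 423, 579, 734, 889, 1045, 1200, 1356, 1511, 1666, 1822, 1977, 2133, 2288, 2444, 2599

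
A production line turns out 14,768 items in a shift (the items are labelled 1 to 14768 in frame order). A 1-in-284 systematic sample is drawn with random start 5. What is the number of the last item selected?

k = 284
52nd selection = r + (52−1)·k = 5 + 51×284 = 5 + 14484 = 14489

14489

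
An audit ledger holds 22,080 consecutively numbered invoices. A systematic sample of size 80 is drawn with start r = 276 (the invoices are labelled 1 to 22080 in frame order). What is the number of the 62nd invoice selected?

k = 22080/80 = 276
62nd selection = r + (62−1)·k = 276 + 61×276 = 276 + 16836 = 17112

17112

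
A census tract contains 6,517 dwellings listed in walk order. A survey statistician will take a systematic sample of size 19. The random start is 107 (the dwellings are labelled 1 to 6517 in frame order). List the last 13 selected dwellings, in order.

k = N/n = 6517/19 = 343
7th selection = 107 + 6×343 = 2165
8th: 2165 + 343 = 2508
9th: 2508 + 343 = 2851
10th: 2851 + 343 = 3194
11th: 3194 + 343 = 3537
12th: 3537 + 343 = 3880
13th: 3880 + 343 = 4223
14th: 4223 + 343 = 4566
15th: 4566 + 343 = 4909
16th: 4909 + 343 = 5252
17th: 5252 + 343 = 5595
18th: 5595 + 343 = 5938
19th: 5938 + 343 = 6281

2165, 2508, 2851, 3194, 3537, 3880, 4223, 4566, 4909, 5252, 5595, 5938, 6281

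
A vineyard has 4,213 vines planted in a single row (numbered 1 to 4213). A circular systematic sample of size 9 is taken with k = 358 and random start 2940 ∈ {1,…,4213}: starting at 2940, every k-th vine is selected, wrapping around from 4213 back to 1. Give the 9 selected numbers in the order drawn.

2940, 3298, 3656, 4014, 159, 517, 875, 1233, 1591

Selection 1: 2940
Selection 2: 2940 + 358 = 3298
Selection 3: 3298 + 358 = 3656
Selection 4: 3656 + 358 = 4014
Selection 5: 4014 + 358 = 4372 → 4372 − 4213 = 159
Selection 6: 159 + 358 = 517
Selection 7: 517 + 358 = 875
Selection 8: 875 + 358 = 1233
Selection 9: 1233 + 358 = 1591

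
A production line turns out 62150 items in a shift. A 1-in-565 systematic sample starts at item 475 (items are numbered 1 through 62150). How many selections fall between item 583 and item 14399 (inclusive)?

24

k = 565
First selection ≥ 583: 475 + ⌈(583−475)/565⌉·565 = 475 + 1×565 = 1040
Last selection ≤ 14399: 475 + ⌊(14399−475)/565⌋·565 = 475 + 24×565 = 14035
Count = 24 − 1 + 1 = 24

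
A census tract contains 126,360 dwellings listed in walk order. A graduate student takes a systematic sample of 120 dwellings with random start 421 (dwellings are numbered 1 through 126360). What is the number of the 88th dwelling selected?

k = 126360/120 = 1053
88th selection = r + (88−1)·k = 421 + 87×1053 = 421 + 91611 = 92032

92032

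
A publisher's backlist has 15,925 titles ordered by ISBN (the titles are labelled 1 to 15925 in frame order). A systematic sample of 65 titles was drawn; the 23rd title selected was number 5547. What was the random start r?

k = 15925/65 = 245
r = 5547 − (23−1)×245 = 5547 − 5390 = 157

157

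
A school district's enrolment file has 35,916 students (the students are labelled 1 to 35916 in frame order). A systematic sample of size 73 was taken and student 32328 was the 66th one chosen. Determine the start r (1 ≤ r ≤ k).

k = 35916/73 = 492
r = 32328 − (66−1)×492 = 32328 − 31980 = 348

348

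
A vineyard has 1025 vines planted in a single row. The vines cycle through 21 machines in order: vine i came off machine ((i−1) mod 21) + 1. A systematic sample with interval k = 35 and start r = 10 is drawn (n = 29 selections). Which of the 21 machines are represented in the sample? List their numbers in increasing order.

Consecutive selections differ by k = 35, so their machine numbers differ by 35 mod 21 = 14.
gcd(35, 21) = 7, so the sample visits 21/7 = 3 distinct residues mod 21.
Start 10 is machine 10; the machines hit are 3, 10, 17.

3, 10, 17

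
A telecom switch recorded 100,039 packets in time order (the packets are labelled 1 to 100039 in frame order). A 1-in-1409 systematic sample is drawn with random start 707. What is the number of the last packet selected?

99337

k = 1409
71st selection = r + (71−1)·k = 707 + 70×1409 = 707 + 98630 = 99337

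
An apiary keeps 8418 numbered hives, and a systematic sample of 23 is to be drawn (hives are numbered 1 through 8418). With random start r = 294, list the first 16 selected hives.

k = N/n = 8418/23 = 366
hive 1: 294
hive 2: 294 + 366 = 660
hive 3: 660 + 366 = 1026
hive 4: 1026 + 366 = 1392
hive 5: 1392 + 366 = 1758
hive 6: 1758 + 366 = 2124
hive 7: 2124 + 366 = 2490
hive 8: 2490 + 366 = 2856
hive 9: 2856 + 366 = 3222
hive 10: 3222 + 366 = 3588
hive 11: 3588 + 366 = 3954
hive 12: 3954 + 366 = 4320
hive 13: 4320 + 366 = 4686
hive 14: 4686 + 366 = 5052
hive 15: 5052 + 366 = 5418
hive 16: 5418 + 366 = 5784

294, 660, 1026, 1392, 1758, 2124, 2490, 2856, 3222, 3588, 3954, 4320, 4686, 5052, 5418, 5784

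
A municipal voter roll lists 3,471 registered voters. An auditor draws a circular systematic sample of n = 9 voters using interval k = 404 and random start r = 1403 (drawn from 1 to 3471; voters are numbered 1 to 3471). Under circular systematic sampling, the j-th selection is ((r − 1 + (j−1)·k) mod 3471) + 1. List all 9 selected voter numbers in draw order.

Selection 1: 1403
Selection 2: 1403 + 404 = 1807
Selection 3: 1807 + 404 = 2211
Selection 4: 2211 + 404 = 2615
Selection 5: 2615 + 404 = 3019
Selection 6: 3019 + 404 = 3423
Selection 7: 3423 + 404 = 3827 → 3827 − 3471 = 356
Selection 8: 356 + 404 = 760
Selection 9: 760 + 404 = 1164

1403, 1807, 2211, 2615, 3019, 3423, 356, 760, 1164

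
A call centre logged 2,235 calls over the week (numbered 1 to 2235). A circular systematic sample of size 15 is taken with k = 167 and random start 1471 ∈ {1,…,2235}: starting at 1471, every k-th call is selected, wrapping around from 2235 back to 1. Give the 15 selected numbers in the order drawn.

1471, 1638, 1805, 1972, 2139, 71, 238, 405, 572, 739, 906, 1073, 1240, 1407, 1574

Selection 1: 1471
Selection 2: 1471 + 167 = 1638
Selection 3: 1638 + 167 = 1805
Selection 4: 1805 + 167 = 1972
Selection 5: 1972 + 167 = 2139
Selection 6: 2139 + 167 = 2306 → 2306 − 2235 = 71
Selection 7: 71 + 167 = 238
Selection 8: 238 + 167 = 405
Selection 9: 405 + 167 = 572
Selection 10: 572 + 167 = 739
Selection 11: 739 + 167 = 906
Selection 12: 906 + 167 = 1073
Selection 13: 1073 + 167 = 1240
Selection 14: 1240 + 167 = 1407
Selection 15: 1407 + 167 = 1574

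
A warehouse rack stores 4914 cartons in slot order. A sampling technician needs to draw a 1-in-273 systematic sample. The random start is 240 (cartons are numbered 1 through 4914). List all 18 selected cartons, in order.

carton 1: 240
carton 2: 240 + 273 = 513
carton 3: 513 + 273 = 786
carton 4: 786 + 273 = 1059
carton 5: 1059 + 273 = 1332
carton 6: 1332 + 273 = 1605
carton 7: 1605 + 273 = 1878
carton 8: 1878 + 273 = 2151
carton 9: 2151 + 273 = 2424
carton 10: 2424 + 273 = 2697
carton 11: 2697 + 273 = 2970
carton 12: 2970 + 273 = 3243
carton 13: 3243 + 273 = 3516
carton 14: 3516 + 273 = 3789
carton 15: 3789 + 273 = 4062
carton 16: 4062 + 273 = 4335
carton 17: 4335 + 273 = 4608
carton 18: 4608 + 273 = 4881

240, 513, 786, 1059, 1332, 1605, 1878, 2151, 2424, 2697, 2970, 3243, 3516, 3789, 4062, 4335, 4608, 4881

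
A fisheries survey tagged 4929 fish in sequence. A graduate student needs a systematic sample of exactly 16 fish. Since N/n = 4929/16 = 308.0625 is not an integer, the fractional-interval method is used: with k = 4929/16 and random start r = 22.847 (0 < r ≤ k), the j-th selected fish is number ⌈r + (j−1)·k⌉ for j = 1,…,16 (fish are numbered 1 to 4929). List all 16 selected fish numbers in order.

23, 331, 639, 948, 1256, 1564, 1872, 2180, 2488, 2796, 3104, 3412, 3720, 4028, 4336, 4644

j=1: r + 0k = 22.847 → ⌈·⌉ = 23
j=2: r + 1k = 330.9095 → ⌈·⌉ = 331
j=3: r + 2k = 638.972 → ⌈·⌉ = 639
j=4: r + 3k = 947.0345 → ⌈·⌉ = 948
j=5: r + 4k = 1255.097 → ⌈·⌉ = 1256
j=6: r + 5k = 1563.1595 → ⌈·⌉ = 1564
j=7: r + 6k = 1871.222 → ⌈·⌉ = 1872
j=8: r + 7k = 2179.2845 → ⌈·⌉ = 2180
j=9: r + 8k = 2487.347 → ⌈·⌉ = 2488
j=10: r + 9k = 2795.4095 → ⌈·⌉ = 2796
j=11: r + 10k = 3103.472 → ⌈·⌉ = 3104
j=12: r + 11k = 3411.5345 → ⌈·⌉ = 3412
j=13: r + 12k = 3719.597 → ⌈·⌉ = 3720
j=14: r + 13k = 4027.6595 → ⌈·⌉ = 4028
j=15: r + 14k = 4335.722 → ⌈·⌉ = 4336
j=16: r + 15k = 4643.7845 → ⌈·⌉ = 4644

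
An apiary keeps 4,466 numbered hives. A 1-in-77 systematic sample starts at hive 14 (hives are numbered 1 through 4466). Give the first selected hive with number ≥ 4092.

k = 77
Steps past start: ⌈(4092 − 14)/77⌉ = ⌈4078/77⌉ = 53
Selected hive: 14 + 53×77 = 4095

4095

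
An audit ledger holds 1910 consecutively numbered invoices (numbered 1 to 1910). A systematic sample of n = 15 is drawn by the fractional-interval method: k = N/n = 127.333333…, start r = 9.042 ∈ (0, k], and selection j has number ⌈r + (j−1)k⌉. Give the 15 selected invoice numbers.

10, 137, 264, 392, 519, 646, 774, 901, 1028, 1156, 1283, 1410, 1538, 1665, 1792

j=1: r + 0k = 9.042 → ⌈·⌉ = 10
j=2: r + 1k = 136.375333… → ⌈·⌉ = 137
j=3: r + 2k = 263.708666… → ⌈·⌉ = 264
j=4: r + 3k = 391.042 → ⌈·⌉ = 392
j=5: r + 4k = 518.375333… → ⌈·⌉ = 519
j=6: r + 5k = 645.708666… → ⌈·⌉ = 646
j=7: r + 6k = 773.042 → ⌈·⌉ = 774
j=8: r + 7k = 900.375333… → ⌈·⌉ = 901
j=9: r + 8k = 1027.708666… → ⌈·⌉ = 1028
j=10: r + 9k = 1155.042 → ⌈·⌉ = 1156
j=11: r + 10k = 1282.375333… → ⌈·⌉ = 1283
j=12: r + 11k = 1409.708666… → ⌈·⌉ = 1410
j=13: r + 12k = 1537.042 → ⌈·⌉ = 1538
j=14: r + 13k = 1664.375333… → ⌈·⌉ = 1665
j=15: r + 14k = 1791.708666… → ⌈·⌉ = 1792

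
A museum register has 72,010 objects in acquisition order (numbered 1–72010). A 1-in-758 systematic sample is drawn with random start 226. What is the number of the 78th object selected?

58592

k = 758
78th selection = r + (78−1)·k = 226 + 77×758 = 226 + 58366 = 58592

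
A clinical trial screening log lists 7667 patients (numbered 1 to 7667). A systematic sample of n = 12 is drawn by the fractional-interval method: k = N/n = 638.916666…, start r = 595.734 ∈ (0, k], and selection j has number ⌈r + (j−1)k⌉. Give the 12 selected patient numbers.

j=1: r + 0k = 595.734 → ⌈·⌉ = 596
j=2: r + 1k = 1234.650666… → ⌈·⌉ = 1235
j=3: r + 2k = 1873.567333… → ⌈·⌉ = 1874
j=4: r + 3k = 2512.484 → ⌈·⌉ = 2513
j=5: r + 4k = 3151.400666… → ⌈·⌉ = 3152
j=6: r + 5k = 3790.317333… → ⌈·⌉ = 3791
j=7: r + 6k = 4429.234 → ⌈·⌉ = 4430
j=8: r + 7k = 5068.150666… → ⌈·⌉ = 5069
j=9: r + 8k = 5707.067333… → ⌈·⌉ = 5708
j=10: r + 9k = 6345.984 → ⌈·⌉ = 6346
j=11: r + 10k = 6984.900666… → ⌈·⌉ = 6985
j=12: r + 11k = 7623.817333… → ⌈·⌉ = 7624

596, 1235, 1874, 2513, 3152, 3791, 4430, 5069, 5708, 6346, 6985, 7624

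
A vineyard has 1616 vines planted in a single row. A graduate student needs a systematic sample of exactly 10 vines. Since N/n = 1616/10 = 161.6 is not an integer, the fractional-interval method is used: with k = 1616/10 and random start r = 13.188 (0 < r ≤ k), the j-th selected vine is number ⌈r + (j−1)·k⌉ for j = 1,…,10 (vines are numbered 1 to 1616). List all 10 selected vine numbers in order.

j=1: r + 0k = 13.188 → ⌈·⌉ = 14
j=2: r + 1k = 174.788 → ⌈·⌉ = 175
j=3: r + 2k = 336.388 → ⌈·⌉ = 337
j=4: r + 3k = 497.988 → ⌈·⌉ = 498
j=5: r + 4k = 659.588 → ⌈·⌉ = 660
j=6: r + 5k = 821.188 → ⌈·⌉ = 822
j=7: r + 6k = 982.788 → ⌈·⌉ = 983
j=8: r + 7k = 1144.388 → ⌈·⌉ = 1145
j=9: r + 8k = 1305.988 → ⌈·⌉ = 1306
j=10: r + 9k = 1467.588 → ⌈·⌉ = 1468

14, 175, 337, 498, 660, 822, 983, 1145, 1306, 1468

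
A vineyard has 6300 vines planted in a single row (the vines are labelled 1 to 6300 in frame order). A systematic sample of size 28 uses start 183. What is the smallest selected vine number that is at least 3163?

k = 6300/28 = 225
Steps past start: ⌈(3163 − 183)/225⌉ = ⌈2980/225⌉ = 14
Selected vine: 183 + 14×225 = 3333

3333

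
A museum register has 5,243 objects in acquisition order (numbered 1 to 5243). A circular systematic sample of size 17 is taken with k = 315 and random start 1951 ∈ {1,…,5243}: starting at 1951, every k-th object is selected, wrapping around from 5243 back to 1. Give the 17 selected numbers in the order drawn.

Selection 1: 1951
Selection 2: 1951 + 315 = 2266
Selection 3: 2266 + 315 = 2581
Selection 4: 2581 + 315 = 2896
Selection 5: 2896 + 315 = 3211
Selection 6: 3211 + 315 = 3526
Selection 7: 3526 + 315 = 3841
Selection 8: 3841 + 315 = 4156
Selection 9: 4156 + 315 = 4471
Selection 10: 4471 + 315 = 4786
Selection 11: 4786 + 315 = 5101
Selection 12: 5101 + 315 = 5416 → 5416 − 5243 = 173
Selection 13: 173 + 315 = 488
Selection 14: 488 + 315 = 803
Selection 15: 803 + 315 = 1118
Selection 16: 1118 + 315 = 1433
Selection 17: 1433 + 315 = 1748

1951, 2266, 2581, 2896, 3211, 3526, 3841, 4156, 4471, 4786, 5101, 173, 488, 803, 1118, 1433, 1748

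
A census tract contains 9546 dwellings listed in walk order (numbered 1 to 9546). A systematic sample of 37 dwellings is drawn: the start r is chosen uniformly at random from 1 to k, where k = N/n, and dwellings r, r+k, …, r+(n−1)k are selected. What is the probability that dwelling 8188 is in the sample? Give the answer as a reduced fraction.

k = 9546/37 = 258.
Dwelling 8188 is selected iff r ≡ 8188 (mod 258); exactly one such r in {1,…,258}.
Inclusion probability = 1/258.

1/258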